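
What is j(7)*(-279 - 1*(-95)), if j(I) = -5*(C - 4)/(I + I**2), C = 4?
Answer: 0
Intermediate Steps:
j(I) = 0 (j(I) = -5*(4 - 4)/(I + I**2) = -0/(I + I**2) = -5*0 = 0)
j(7)*(-279 - 1*(-95)) = 0*(-279 - 1*(-95)) = 0*(-279 + 95) = 0*(-184) = 0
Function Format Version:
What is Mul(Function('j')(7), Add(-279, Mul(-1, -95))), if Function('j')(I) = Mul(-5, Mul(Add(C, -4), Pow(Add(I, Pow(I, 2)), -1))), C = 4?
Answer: 0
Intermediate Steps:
Function('j')(I) = 0 (Function('j')(I) = Mul(-5, Mul(Add(4, -4), Pow(Add(I, Pow(I, 2)), -1))) = Mul(-5, Mul(0, Pow(Add(I, Pow(I, 2)), -1))) = Mul(-5, 0) = 0)
Mul(Function('j')(7), Add(-279, Mul(-1, -95))) = Mul(0, Add(-279, Mul(-1, -95))) = Mul(0, Add(-279, 95)) = Mul(0, -184) = 0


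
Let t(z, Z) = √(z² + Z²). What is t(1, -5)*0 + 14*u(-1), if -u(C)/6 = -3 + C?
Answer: 336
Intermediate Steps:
u(C) = 18 - 6*C (u(C) = -6*(-3 + C) = 18 - 6*C)
t(z, Z) = √(Z² + z²)
t(1, -5)*0 + 14*u(-1) = √((-5)² + 1²)*0 + 14*(18 - 6*(-1)) = √(25 + 1)*0 + 14*(18 + 6) = √26*0 + 14*24 = 0 + 336 = 336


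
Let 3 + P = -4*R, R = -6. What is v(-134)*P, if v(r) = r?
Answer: -2814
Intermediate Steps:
P = 21 (P = -3 - 4*(-6) = -3 + 24 = 21)
v(-134)*P = -134*21 = -2814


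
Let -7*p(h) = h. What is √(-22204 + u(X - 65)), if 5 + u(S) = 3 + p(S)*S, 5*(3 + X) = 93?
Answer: I*√27629413/35 ≈ 150.18*I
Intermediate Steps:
X = 78/5 (X = -3 + (⅕)*93 = -3 + 93/5 = 78/5 ≈ 15.600)
p(h) = -h/7
u(S) = -2 - S²/7 (u(S) = -5 + (3 + (-S/7)*S) = -5 + (3 - S²/7) = -2 - S²/7)
√(-22204 + u(X - 65)) = √(-22204 + (-2 - (78/5 - 65)²/7)) = √(-22204 + (-2 - (-247/5)²/7)) = √(-22204 + (-2 - ⅐*61009/25)) = √(-22204 + (-2 - 61009/175)) = √(-22204 - 61359/175) = √(-3947059/175) = I*√27629413/35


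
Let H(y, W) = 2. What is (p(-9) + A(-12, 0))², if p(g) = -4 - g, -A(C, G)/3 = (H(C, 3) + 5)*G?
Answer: 25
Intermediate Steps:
A(C, G) = -21*G (A(C, G) = -3*(2 + 5)*G = -21*G)
(p(-9) + A(-12, 0))² = ((-4 - 1*(-9)) - 21*0)² = ((-4 + 9) + 0)² = (5 + 0)² = 5² = 25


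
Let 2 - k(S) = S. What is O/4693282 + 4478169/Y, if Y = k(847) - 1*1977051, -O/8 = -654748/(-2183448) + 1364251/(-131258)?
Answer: -188231579500151160937135/83137844375115427722264 ≈ -2.2641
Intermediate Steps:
O = 1446415102232/17912188599 (O = -8*(-654748/(-2183448) + 1364251/(-131258)) = -8*(-654748*(-1/2183448) + 1364251*(-1/131258)) = -8*(163687/545862 - 1364251/131258) = -8*(-180801887779/17912188599) = 1446415102232/17912188599 ≈ 80.750)
k(S) = 2 - S
Y = -1977896 (Y = (2 - 1*847) - 1*1977051 = (2 - 847) - 1977051 = -845 - 1977051 = -1977896)
O/4693282 + 4478169/Y = (1446415102232/17912188599)/4693282 + 4478169/(-1977896) = (1446415102232/17912188599)*(1/4693282) + 4478169*(-1/1977896) = 723207551116/42033476166145959 - 4478169/1977896 = -188231579500151160937135/83137844375115427722264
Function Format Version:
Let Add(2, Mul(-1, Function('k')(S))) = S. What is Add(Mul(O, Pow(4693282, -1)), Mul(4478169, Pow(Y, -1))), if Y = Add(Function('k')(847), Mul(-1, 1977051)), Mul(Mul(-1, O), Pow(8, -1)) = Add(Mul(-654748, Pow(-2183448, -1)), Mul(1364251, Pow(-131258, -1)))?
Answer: Rational(-188231579500151160937135, 83137844375115427722264) ≈ -2.2641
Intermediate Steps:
O = Rational(1446415102232, 17912188599) (O = Mul(-8, Add(Mul(-654748, Pow(-2183448, -1)), Mul(1364251, Pow(-131258, -1)))) = Mul(-8, Add(Mul(-654748, Rational(-1, 2183448)), Mul(1364251, Rational(-1, 131258)))) = Mul(-8, Add(Rational(163687, 545862), Rational(-1364251, 131258))) = Mul(-8, Rational(-180801887779, 17912188599)) = Rational(1446415102232, 17912188599) ≈ 80.750)
Function('k')(S) = Add(2, Mul(-1, S))
Y = -1977896 (Y = Add(Add(2, Mul(-1, 847)), Mul(-1, 1977051)) = Add(Add(2, -847), -1977051) = Add(-845, -1977051) = -1977896)
Add(Mul(O, Pow(4693282, -1)), Mul(4478169, Pow(Y, -1))) = Add(Mul(Rational(1446415102232, 17912188599), Pow(4693282, -1)), Mul(4478169, Pow(-1977896, -1))) = Add(Mul(Rational(1446415102232, 17912188599), Rational(1, 4693282)), Mul(4478169, Rational(-1, 1977896))) = Add(Rational(723207551116, 42033476166145959), Rational(-4478169, 1977896)) = Rational(-188231579500151160937135, 83137844375115427722264)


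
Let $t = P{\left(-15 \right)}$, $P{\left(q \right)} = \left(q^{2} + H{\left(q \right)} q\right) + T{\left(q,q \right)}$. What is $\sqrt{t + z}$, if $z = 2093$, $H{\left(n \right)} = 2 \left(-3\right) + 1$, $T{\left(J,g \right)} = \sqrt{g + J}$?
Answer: $\sqrt{2393 + i \sqrt{30}} \approx 48.918 + 0.056 i$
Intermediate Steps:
$T{\left(J,g \right)} = \sqrt{J + g}$
$H{\left(n \right)} = -5$ ($H{\left(n \right)} = -6 + 1 = -5$)
$P{\left(q \right)} = q^{2} - 5 q + \sqrt{2} \sqrt{q}$ ($P{\left(q \right)} = \left(q^{2} - 5 q\right) + \sqrt{q + q} = \left(q^{2} - 5 q\right) + \sqrt{2 q} = \left(q^{2} - 5 q\right) + \sqrt{2} \sqrt{q} = q^{2} - 5 q + \sqrt{2} \sqrt{q}$)
$t = 300 + i \sqrt{30}$ ($t = \left(-15\right)^{2} - -75 + \sqrt{2} \sqrt{-15} = 225 + 75 + \sqrt{2} i \sqrt{15} = 225 + 75 + i \sqrt{30} = 300 + i \sqrt{30} \approx 300.0 + 5.4772 i$)
$\sqrt{t + z} = \sqrt{\left(300 + i \sqrt{30}\right) + 2093} = \sqrt{2393 + i \sqrt{30}}$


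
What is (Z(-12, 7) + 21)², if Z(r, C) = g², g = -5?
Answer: 2116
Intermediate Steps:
Z(r, C) = 25 (Z(r, C) = (-5)² = 25)
(Z(-12, 7) + 21)² = (25 + 21)² = 46² = 2116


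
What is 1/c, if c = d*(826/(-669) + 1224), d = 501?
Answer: 223/136611010 ≈ 1.6324e-6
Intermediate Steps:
c = 136611010/223 (c = 501*(826/(-669) + 1224) = 501*(826*(-1/669) + 1224) = 501*(-826/669 + 1224) = 501*(818030/669) = 136611010/223 ≈ 6.1261e+5)
1/c = 1/(136611010/223) = 223/136611010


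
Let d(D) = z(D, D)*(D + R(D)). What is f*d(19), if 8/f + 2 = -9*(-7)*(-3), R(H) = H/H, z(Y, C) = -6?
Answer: 960/191 ≈ 5.0262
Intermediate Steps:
R(H) = 1
d(D) = -6 - 6*D (d(D) = -6*(D + 1) = -6*(1 + D) = -6 - 6*D)
f = -8/191 (f = 8/(-2 - 9*(-7)*(-3)) = 8/(-2 + 63*(-3)) = 8/(-2 - 189) = 8/(-191) = 8*(-1/191) = -8/191 ≈ -0.041885)
f*d(19) = -8*(-6 - 6*19)/191 = -8*(-6 - 114)/191 = -8/191*(-120) = 960/191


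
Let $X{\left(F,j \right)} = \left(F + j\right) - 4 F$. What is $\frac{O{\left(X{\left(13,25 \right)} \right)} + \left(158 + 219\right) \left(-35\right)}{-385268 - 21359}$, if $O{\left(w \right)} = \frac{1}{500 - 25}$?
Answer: $\frac{6267624}{193147825} \approx 0.03245$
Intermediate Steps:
$X{\left(F,j \right)} = j - 3 F$
$O{\left(w \right)} = \frac{1}{475}$
$\frac{O{\left(X{\left(13,25 \right)} \right)} + \left(158 + 219\right) \left(-35\right)}{-385268 - 21359} = \frac{\frac{1}{475} + \left(158 + 219\right) \left(-35\right)}{-385268 - 21359} = \frac{\frac{1}{475} + 377 \left(-35\right)}{-406627} = \left(\frac{1}{475} - 13195\right) \left(- \frac{1}{406627}\right) = \left(- \frac{6267624}{475}\right) \left(- \frac{1}{406627}\right) = \frac{6267624}{193147825}$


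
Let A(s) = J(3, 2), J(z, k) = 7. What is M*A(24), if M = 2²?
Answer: 28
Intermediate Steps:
A(s) = 7
M = 4
M*A(24) = 4*7 = 28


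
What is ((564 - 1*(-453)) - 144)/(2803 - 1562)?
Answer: 873/1241 ≈ 0.70346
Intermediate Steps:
((564 - 1*(-453)) - 144)/(2803 - 1562) = ((564 + 453) - 144)/1241 = (1017 - 144)*(1/1241) = 873*(1/1241) = 873/1241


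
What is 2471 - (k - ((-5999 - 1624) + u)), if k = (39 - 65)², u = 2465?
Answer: -3363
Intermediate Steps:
k = 676 (k = (-26)² = 676)
2471 - (k - ((-5999 - 1624) + u)) = 2471 - (676 - ((-5999 - 1624) + 2465)) = 2471 - (676 - (-7623 + 2465)) = 2471 - (676 - 1*(-5158)) = 2471 - (676 + 5158) = 2471 - 1*5834 = 2471 - 5834 = -3363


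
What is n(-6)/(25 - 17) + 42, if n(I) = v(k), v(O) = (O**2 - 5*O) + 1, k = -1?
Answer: 343/8 ≈ 42.875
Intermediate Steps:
v(O) = 1 + O**2 - 5*O
n(I) = 7 (n(I) = 1 + (-1)**2 - 5*(-1) = 1 + 1 + 5 = 7)
n(-6)/(25 - 17) + 42 = 7/(25 - 17) + 42 = 7/8 + 42 = 343/8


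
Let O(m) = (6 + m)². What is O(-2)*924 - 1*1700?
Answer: 13084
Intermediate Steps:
O(-2)*924 - 1*1700 = (6 - 2)²*924 - 1*1700 = 4²*924 - 1700 = 16*924 - 1700 = 14784 - 1700 = 13084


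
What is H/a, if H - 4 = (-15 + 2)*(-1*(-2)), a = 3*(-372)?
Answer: 11/558 ≈ 0.019713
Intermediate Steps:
a = -1116
H = -22 (H = 4 + (-15 + 2)*(-1*(-2)) = 4 - 13*2 = 4 - 26 = -22)
H/a = -22/(-1116) = -22*(-1/1116) = 11/558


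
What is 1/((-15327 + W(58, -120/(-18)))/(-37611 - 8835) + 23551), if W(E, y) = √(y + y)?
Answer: 152416971541674/3589622393787885947 + 92892*√30/3589622393787885947 ≈ 4.2460e-5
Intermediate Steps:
W(E, y) = √2*√y (W(E, y) = √(2*y) = √2*√y)
1/((-15327 + W(58, -120/(-18)))/(-37611 - 8835) + 23551) = 1/((-15327 + √2*√(-120/(-18)))/(-37611 - 8835) + 23551) = 1/((-15327 + √2*√(-120*(-1/18)))/(-46446) + 23551) = 1/((-15327 + √2*√(20/3))*(-1/46446) + 23551) = 1/((-15327 + √2*(2*√15/3))*(-1/46446) + 23551) = 1/((-15327 + 2*√30/3)*(-1/46446) + 23551) = 1/((5109/15482 - √30/69669) + 23551) = 1/(364621691/15482 - √30/69669)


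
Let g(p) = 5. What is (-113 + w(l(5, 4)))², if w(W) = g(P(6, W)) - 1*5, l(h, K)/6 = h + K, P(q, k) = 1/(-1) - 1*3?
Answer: 12769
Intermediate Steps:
P(q, k) = -4 (P(q, k) = -1 - 3 = -4)
l(h, K) = 6*K + 6*h (l(h, K) = 6*(h + K) = 6*(K + h) = 6*K + 6*h)
w(W) = 0 (w(W) = 5 - 1*5 = 5 - 5 = 0)
(-113 + w(l(5, 4)))² = (-113 + 0)² = (-113)² = 12769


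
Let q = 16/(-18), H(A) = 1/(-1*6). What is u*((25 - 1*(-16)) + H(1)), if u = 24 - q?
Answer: 27440/27 ≈ 1016.3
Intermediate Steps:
H(A) = -⅙ (H(A) = 1/(-6) = -⅙)
q = -8/9 (q = 16*(-1/18) = -8/9 ≈ -0.88889)
u = 224/9 (u = 24 - 1*(-8/9) = 24 + 8/9 = 224/9 ≈ 24.889)
u*((25 - 1*(-16)) + H(1)) = 224*((25 - 1*(-16)) - ⅙)/9 = 224*((25 + 16) - ⅙)/9 = 224*(41 - ⅙)/9 = (224/9)*(245/6) = 27440/27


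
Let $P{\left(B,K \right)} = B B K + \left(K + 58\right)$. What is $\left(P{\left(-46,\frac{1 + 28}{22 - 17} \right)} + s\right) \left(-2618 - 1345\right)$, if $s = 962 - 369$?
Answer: $- \frac{256200024}{5} \approx -5.124 \cdot 10^{7}$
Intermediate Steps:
$s = 593$
$P{\left(B,K \right)} = 58 + K + K B^{2}$ ($P{\left(B,K \right)} = B^{2} K + \left(58 + K\right) = K B^{2} + \left(58 + K\right) = 58 + K + K B^{2}$)
$\left(P{\left(-46,\frac{1 + 28}{22 - 17} \right)} + s\right) \left(-2618 - 1345\right) = \left(\left(58 + \frac{1 + 28}{22 - 17} + \frac{1 + 28}{22 - 17} \left(-46\right)^{2}\right) + 593\right) \left(-2618 - 1345\right) = \left(\left(58 + \frac{29}{22 - 17} + \frac{29}{22 - 17} \cdot 2116\right) + 593\right) \left(-3963\right) = \left(\left(58 + \frac{29}{5} + \frac{29}{5} \cdot 2116\right) + 593\right) \left(-3963\right) = \left(\left(58 + \frac{29}{5} + \frac{61364}{5}\right) + 593\right) \left(-3963\right) = \left(\frac{61683}{5} + 593\right) \left(-3963\right) = \frac{64648}{5} \left(-3963\right) = - \frac{256200024}{5}$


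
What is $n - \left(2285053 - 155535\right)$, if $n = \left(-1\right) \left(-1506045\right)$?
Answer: $-623473$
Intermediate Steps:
$n = 1506045$
$n - \left(2285053 - 155535\right) = 1506045 - \left(2285053 - 155535\right) = 1506045 - 2129518 = -623473$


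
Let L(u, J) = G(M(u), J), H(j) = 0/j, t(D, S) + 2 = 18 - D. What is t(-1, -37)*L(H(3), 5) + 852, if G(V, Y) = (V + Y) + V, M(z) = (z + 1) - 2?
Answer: 903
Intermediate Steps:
t(D, S) = 16 - D (t(D, S) = -2 + (18 - D) = 16 - D)
H(j) = 0
M(z) = -1 + z (M(z) = (1 + z) - 2 = -1 + z)
G(V, Y) = Y + 2*V
L(u, J) = -2 + J + 2*u (L(u, J) = J + 2*(-1 + u) = J + (-2 + 2*u) = -2 + J + 2*u)
t(-1, -37)*L(H(3), 5) + 852 = (16 - 1*(-1))*(-2 + 5 + 2*0) + 852 = (16 + 1)*(-2 + 5 + 0) + 852 = 17*3 + 852 = 51 + 852 = 903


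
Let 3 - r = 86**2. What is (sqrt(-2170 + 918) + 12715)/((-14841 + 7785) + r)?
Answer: -12715/14449 - 2*I*sqrt(313)/14449 ≈ -0.87999 - 0.0024489*I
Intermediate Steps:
r = -7393 (r = 3 - 1*86**2 = 3 - 1*7396 = 3 - 7396 = -7393)
(sqrt(-2170 + 918) + 12715)/((-14841 + 7785) + r) = (sqrt(-2170 + 918) + 12715)/((-14841 + 7785) - 7393) = (sqrt(-1252) + 12715)/(-7056 - 7393) = (2*I*sqrt(313) + 12715)/(-14449) = (12715 + 2*I*sqrt(313))*(-1/14449) = -12715/14449 - 2*I*sqrt(313)/14449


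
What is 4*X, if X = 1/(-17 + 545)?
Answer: 1/132 ≈ 0.0075758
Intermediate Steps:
X = 1/528 ≈ 0.0018939
4*X = 4*(1/528) = 1/132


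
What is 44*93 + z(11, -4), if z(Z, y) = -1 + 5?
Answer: 4096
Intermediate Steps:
z(Z, y) = 4
44*93 + z(11, -4) = 44*93 + 4 = 4092 + 4 = 4096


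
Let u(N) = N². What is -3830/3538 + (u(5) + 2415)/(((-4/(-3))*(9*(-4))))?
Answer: -551035/10614 ≈ -51.916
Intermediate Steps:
-3830/3538 + (u(5) + 2415)/(((-4/(-3))*(9*(-4)))) = -3830/3538 + (5² + 2415)/(((-4/(-3))*(9*(-4)))) = -3830*1/3538 + (25 + 2415)/((-4*(-⅓)*(-36))) = -1915/1769 + 2440/(((4/3)*(-36))) = -1915/1769 + 2440/(-48) = -1915/1769 + 2440*(-1/48) = -1915/1769 - 305/6 = -551035/10614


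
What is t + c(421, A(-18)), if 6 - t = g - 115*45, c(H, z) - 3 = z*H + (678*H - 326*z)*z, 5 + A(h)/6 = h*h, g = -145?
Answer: -647127641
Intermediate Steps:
A(h) = -30 + 6*h² (A(h) = -30 + 6*(h*h) = -30 + 6*h²)
c(H, z) = 3 + H*z + z*(-326*z + 678*H) (c(H, z) = 3 + (z*H + (678*H - 326*z)*z) = 3 + (H*z + (-326*z + 678*H)*z) = 3 + (H*z + z*(-326*z + 678*H)) = 3 + H*z + z*(-326*z + 678*H))
t = 5326 (t = 6 - (-145 - 115*45) = 6 - (-145 - 5175) = 6 - 1*(-5320) = 6 + 5320 = 5326)
t + c(421, A(-18)) = 5326 + (3 - 326*(-30 + 6*(-18)²)² + 679*421*(-30 + 6*(-18)²)) = 5326 + (3 - 326*(-30 + 6*324)² + 679*421*(-30 + 6*324)) = 5326 + (3 - 326*(-30 + 1944)² + 679*421*(-30 + 1944)) = 5326 + (3 - 326*1914² + 679*421*1914) = 5326 + (3 - 326*3663396 + 547134126) = 5326 + (3 - 1194267096 + 547134126) = 5326 - 647132967 = -647127641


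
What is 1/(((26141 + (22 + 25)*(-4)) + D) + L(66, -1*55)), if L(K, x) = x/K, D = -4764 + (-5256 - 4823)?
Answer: 6/66655 ≈ 9.0016e-5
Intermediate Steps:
D = -14843 (D = -4764 - 10079 = -14843)
1/(((26141 + (22 + 25)*(-4)) + D) + L(66, -1*55)) = 1/(((26141 + (22 + 25)*(-4)) - 14843) - 1*55/66) = 1/(((26141 + 47*(-4)) - 14843) - 55*1/66) = 1/(((26141 - 188) - 14843) - 5/6) = 1/((25953 - 14843) - 5/6) = 1/(11110 - 5/6) = 1/(66655/6) = 6/66655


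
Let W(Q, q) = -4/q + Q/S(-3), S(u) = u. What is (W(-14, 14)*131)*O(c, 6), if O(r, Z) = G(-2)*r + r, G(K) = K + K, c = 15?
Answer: -180780/7 ≈ -25826.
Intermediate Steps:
W(Q, q) = -4/q - Q/3 (W(Q, q) = -4/q + Q/(-3) = -4/q + Q*(-1/3) = -4/q - Q/3)
G(K) = 2*K
O(r, Z) = -3*r (O(r, Z) = (2*(-2))*r + r = -4*r + r = -3*r)
(W(-14, 14)*131)*O(c, 6) = ((-4/14 - 1/3*(-14))*131)*(-3*15) = ((-4*1/14 + 14/3)*131)*(-45) = ((-2/7 + 14/3)*131)*(-45) = ((92/21)*131)*(-45) = (12052/21)*(-45) = -180780/7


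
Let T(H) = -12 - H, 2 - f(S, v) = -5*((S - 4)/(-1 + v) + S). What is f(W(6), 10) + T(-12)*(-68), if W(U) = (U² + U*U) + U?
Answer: 3898/9 ≈ 433.11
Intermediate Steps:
W(U) = U + 2*U² (W(U) = (U² + U²) + U = 2*U² + U = U + 2*U²)
f(S, v) = 2 + 5*S + 5*(-4 + S)/(-1 + v) (f(S, v) = 2 - (-5)*((S - 4)/(-1 + v) + S) = 2 - (-5)*((-4 + S)/(-1 + v) + S) = 2 - (-5)*(S + (-4 + S)/(-1 + v)) = 2 - (-5*S - 5*(-4 + S)/(-1 + v)) = 2 + (5*S + 5*(-4 + S)/(-1 + v)) = 2 + 5*S + 5*(-4 + S)/(-1 + v))
f(W(6), 10) + T(-12)*(-68) = (-22 + 2*10 + 5*(6*(1 + 2*6))*10)/(-1 + 10) + (-12 - 1*(-12))*(-68) = (-22 + 20 + 5*(6*(1 + 12))*10)/9 + (-12 + 12)*(-68) = (-22 + 20 + 5*(6*13)*10)/9 + 0*(-68) = (-22 + 20 + 5*78*10)/9 + 0 = (-22 + 20 + 3900)/9 + 0 = (⅑)*3898 + 0 = 3898/9 + 0 = 3898/9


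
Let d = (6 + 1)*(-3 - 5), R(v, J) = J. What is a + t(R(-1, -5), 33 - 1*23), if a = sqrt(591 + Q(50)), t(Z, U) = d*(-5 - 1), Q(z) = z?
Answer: 336 + sqrt(641) ≈ 361.32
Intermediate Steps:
d = -56 (d = 7*(-8) = -56)
t(Z, U) = 336 (t(Z, U) = -56*(-5 - 1) = -56*(-6) = 336)
a = sqrt(641) (a = sqrt(591 + 50) = sqrt(641) ≈ 25.318)
a + t(R(-1, -5), 33 - 1*23) = sqrt(641) + 336 = 336 + sqrt(641)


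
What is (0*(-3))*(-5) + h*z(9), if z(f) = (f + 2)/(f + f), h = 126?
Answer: 77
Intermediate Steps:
z(f) = (2 + f)/(2*f) (z(f) = (2 + f)/((2*f)) = (2 + f)*(1/(2*f)) = (2 + f)/(2*f))
(0*(-3))*(-5) + h*z(9) = (0*(-3))*(-5) + 126*((½)*(2 + 9)/9) = 0*(-5) + 126*((½)*(⅑)*11) = 0 + 126*(11/18) = 0 + 77 = 77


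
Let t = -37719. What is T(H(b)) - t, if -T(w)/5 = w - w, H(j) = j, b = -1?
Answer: 37719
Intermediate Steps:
T(w) = 0 (T(w) = -5*(w - w) = -5*0 = 0)
T(H(b)) - t = 0 - 1*(-37719) = 0 + 37719 = 37719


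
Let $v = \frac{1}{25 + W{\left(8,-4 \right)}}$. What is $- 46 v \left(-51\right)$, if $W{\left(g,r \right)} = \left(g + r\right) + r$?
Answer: $\frac{2346}{25} \approx 93.84$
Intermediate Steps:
$W{\left(g,r \right)} = g + 2 r$
$v = \frac{1}{25}$ ($v = \frac{1}{25 + \left(8 + 2 \left(-4\right)\right)} = \frac{1}{25 + \left(8 - 8\right)} = \frac{1}{25 + 0} = \frac{1}{25} \approx 0.04$)
$- 46 v \left(-51\right) = \left(-46\right) \frac{1}{25} \left(-51\right) = \left(- \frac{46}{25}\right) \left(-51\right) = \frac{2346}{25}$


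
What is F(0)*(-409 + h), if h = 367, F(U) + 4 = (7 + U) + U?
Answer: -126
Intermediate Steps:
F(U) = 3 + 2*U (F(U) = -4 + ((7 + U) + U) = -4 + (7 + 2*U) = 3 + 2*U)
F(0)*(-409 + h) = (3 + 2*0)*(-409 + 367) = (3 + 0)*(-42) = 3*(-42) = -126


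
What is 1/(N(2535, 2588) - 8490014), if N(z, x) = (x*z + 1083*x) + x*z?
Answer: 1/7433950 ≈ 1.3452e-7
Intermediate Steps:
N(z, x) = 1083*x + 2*x*z (N(z, x) = (1083*x + x*z) + x*z = 1083*x + 2*x*z)
1/(N(2535, 2588) - 8490014) = 1/(2588*(1083 + 2*2535) - 8490014) = 1/(2588*(1083 + 5070) - 8490014) = 1/(2588*6153 - 8490014) = 1/(15923964 - 8490014) = 1/7433950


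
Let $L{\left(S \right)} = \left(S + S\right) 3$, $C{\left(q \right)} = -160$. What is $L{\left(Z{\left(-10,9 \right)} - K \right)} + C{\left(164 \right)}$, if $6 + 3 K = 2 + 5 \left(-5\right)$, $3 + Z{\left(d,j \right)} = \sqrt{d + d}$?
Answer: $-120 + 12 i \sqrt{5} \approx -120.0 + 26.833 i$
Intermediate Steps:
$Z{\left(d,j \right)} = -3 + \sqrt{2} \sqrt{d}$ ($Z{\left(d,j \right)} = -3 + \sqrt{d + d} = -3 + \sqrt{2 d} = -3 + \sqrt{2} \sqrt{d}$)
$K = - \frac{29}{3}$ ($K = -2 + \frac{2 + 5 \left(-5\right)}{3} = -2 + \frac{2 - 25}{3} = -2 + \frac{1}{3} \left(-23\right) = -2 - \frac{23}{3} = - \frac{29}{3} \approx -9.6667$)
$L{\left(S \right)} = 6 S$ ($L{\left(S \right)} = 2 S 3 = 6 S$)
$L{\left(Z{\left(-10,9 \right)} - K \right)} + C{\left(164 \right)} = 6 \left(\left(-3 + \sqrt{2} \sqrt{-10}\right) - - \frac{29}{3}\right) - 160 = 6 \left(\left(-3 + \sqrt{2} i \sqrt{10}\right) + \frac{29}{3}\right) - 160 = 6 \left(\left(-3 + 2 i \sqrt{5}\right) + \frac{29}{3}\right) - 160 = 6 \left(\frac{20}{3} + 2 i \sqrt{5}\right) - 160 = \left(40 + 12 i \sqrt{5}\right) - 160 = -120 + 12 i \sqrt{5}$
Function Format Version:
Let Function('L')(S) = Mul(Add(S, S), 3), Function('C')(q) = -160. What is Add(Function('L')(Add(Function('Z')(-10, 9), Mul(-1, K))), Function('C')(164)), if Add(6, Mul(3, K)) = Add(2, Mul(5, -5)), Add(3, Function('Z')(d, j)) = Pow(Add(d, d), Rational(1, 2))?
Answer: Add(-120, Mul(12, I, Pow(5, Rational(1, 2)))) ≈ Add(-120.00, Mul(26.833, I))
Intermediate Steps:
Function('Z')(d, j) = Add(-3, Mul(Pow(2, Rational(1, 2)), Pow(d, Rational(1, 2)))) (Function('Z')(d, j) = Add(-3, Pow(Add(d, d), Rational(1, 2))) = Add(-3, Pow(Mul(2, d), Rational(1, 2))) = Add(-3, Mul(Pow(2, Rational(1, 2)), Pow(d, Rational(1, 2)))))
K = Rational(-29, 3) (K = Add(-2, Mul(Rational(1, 3), Add(2, Mul(5, -5)))) = Add(-2, Mul(Rational(1, 3), Add(2, -25))) = Add(-2, Mul(Rational(1, 3), -23)) = Add(-2, Rational(-23, 3)) = Rational(-29, 3) ≈ -9.6667)
Function('L')(S) = Mul(6, S) (Function('L')(S) = Mul(Mul(2, S), 3) = Mul(6, S))
Add(Function('L')(Add(Function('Z')(-10, 9), Mul(-1, K))), Function('C')(164)) = Add(Mul(6, Add(Add(-3, Mul(Pow(2, Rational(1, 2)), Pow(-10, Rational(1, 2)))), Mul(-1, Rational(-29, 3)))), -160) = Add(Mul(6, Add(Add(-3, Mul(Pow(2, Rational(1, 2)), Mul(I, Pow(10, Rational(1, 2))))), Rational(29, 3))), -160) = Add(Mul(6, Add(Add(-3, Mul(2, I, Pow(5, Rational(1, 2)))), Rational(29, 3))), -160) = Add(Mul(6, Add(Rational(20, 3), Mul(2, I, Pow(5, Rational(1, 2))))), -160) = Add(Add(40, Mul(12, I, Pow(5, Rational(1, 2)))), -160) = Add(-120, Mul(12, I, Pow(5, Rational(1, 2))))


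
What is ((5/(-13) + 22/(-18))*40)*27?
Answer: -22560/13 ≈ -1735.4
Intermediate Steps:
((5/(-13) + 22/(-18))*40)*27 = ((5*(-1/13) + 22*(-1/18))*40)*27 = ((-5/13 - 11/9)*40)*27 = -188/117*40*27 = -7520/117*27 = -22560/13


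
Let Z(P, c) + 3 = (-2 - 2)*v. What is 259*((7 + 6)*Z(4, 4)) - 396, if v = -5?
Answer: 56843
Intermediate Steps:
Z(P, c) = 17 (Z(P, c) = -3 + (-2 - 2)*(-5) = -3 - 4*(-5) = -3 + 20 = 17)
259*((7 + 6)*Z(4, 4)) - 396 = 259*((7 + 6)*17) - 396 = 259*(13*17) - 396 = 259*221 - 396 = 57239 - 396 = 56843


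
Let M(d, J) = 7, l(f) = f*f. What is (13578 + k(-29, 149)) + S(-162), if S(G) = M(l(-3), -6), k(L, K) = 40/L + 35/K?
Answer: 58695840/4321 ≈ 13584.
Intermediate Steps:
l(f) = f²
k(L, K) = 35/K + 40/L
S(G) = 7
(13578 + k(-29, 149)) + S(-162) = (13578 + (35/149 + 40/(-29))) + 7 = (13578 + (35*(1/149) + 40*(-1/29))) + 7 = (13578 + (35/149 - 40/29)) + 7 = (13578 - 4945/4321) + 7 = 58665593/4321 + 7 = 58695840/4321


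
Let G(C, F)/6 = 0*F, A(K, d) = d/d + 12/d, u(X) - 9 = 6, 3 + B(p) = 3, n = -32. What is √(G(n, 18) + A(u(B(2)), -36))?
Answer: √6/3 ≈ 0.81650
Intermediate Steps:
B(p) = 0 (B(p) = -3 + 3 = 0)
u(X) = 15 (u(X) = 9 + 6 = 15)
A(K, d) = 1 + 12/d
G(C, F) = 0 (G(C, F) = 6*(0*F) = 6*0 = 0)
√(G(n, 18) + A(u(B(2)), -36)) = √(0 + (12 - 36)/(-36)) = √(0 - 1/36*(-24)) = √(0 + ⅔) = √(⅔) = √6/3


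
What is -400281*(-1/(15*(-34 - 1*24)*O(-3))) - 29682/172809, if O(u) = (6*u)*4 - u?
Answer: 2495938847/384212010 ≈ 6.4963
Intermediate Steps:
O(u) = 23*u (O(u) = 24*u - u = 23*u)
-400281*(-1/(15*(-34 - 1*24)*O(-3))) - 29682/172809 = -400281*1/(1035*(-34 - 1*24)) - 29682/172809 = -400281*1/(1035*(-34 - 24)) - 29682*1/172809 = -400281/(-15*(-58)*(-69)) - 3298/19201 = -400281/(870*(-69)) - 3298/19201 = -400281/(-60030) - 3298/19201 = -400281*(-1/60030) - 3298/19201 = 133427/20010 - 3298/19201 = 2495938847/384212010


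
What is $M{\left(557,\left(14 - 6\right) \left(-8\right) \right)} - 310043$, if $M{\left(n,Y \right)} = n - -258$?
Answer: $-309228$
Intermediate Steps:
$M{\left(n,Y \right)} = 258 + n$ ($M{\left(n,Y \right)} = n + 258 = 258 + n$)
$M{\left(557,\left(14 - 6\right) \left(-8\right) \right)} - 310043 = \left(258 + 557\right) - 310043 = 815 - 310043 = -309228$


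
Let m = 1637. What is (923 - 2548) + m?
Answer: 12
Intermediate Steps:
(923 - 2548) + m = (923 - 2548) + 1637 = -1625 + 1637 = 12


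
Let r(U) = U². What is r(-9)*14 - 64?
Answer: 1070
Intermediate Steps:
r(-9)*14 - 64 = (-9)²*14 - 64 = 81*14 - 64 = 1134 - 64 = 1070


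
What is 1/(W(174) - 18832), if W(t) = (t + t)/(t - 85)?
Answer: -89/1675700 ≈ -5.3112e-5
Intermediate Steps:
W(t) = 2*t/(-85 + t) (W(t) = (2*t)/(-85 + t) = 2*t/(-85 + t))
1/(W(174) - 18832) = 1/(2*174/(-85 + 174) - 18832) = 1/(2*174/89 - 18832) = 1/(2*174*(1/89) - 18832) = 1/(348/89 - 18832) = 1/(-1675700/89) = -89/1675700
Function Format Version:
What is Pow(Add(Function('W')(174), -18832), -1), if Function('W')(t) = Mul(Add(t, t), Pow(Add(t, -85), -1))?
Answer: Rational(-89, 1675700) ≈ -5.3112e-5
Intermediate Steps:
Function('W')(t) = Mul(2, t, Pow(Add(-85, t), -1)) (Function('W')(t) = Mul(Mul(2, t), Pow(Add(-85, t), -1)) = Mul(2, t, Pow(Add(-85, t), -1)))
Pow(Add(Function('W')(174), -18832), -1) = Pow(Add(Mul(2, 174, Pow(Add(-85, 174), -1)), -18832), -1) = Pow(Add(Mul(2, 174, Pow(89, -1)), -18832), -1) = Pow(Add(Mul(2, 174, Rational(1, 89)), -18832), -1) = Pow(Add(Rational(348, 89), -18832), -1) = Pow(Rational(-1675700, 89), -1) = Rational(-89, 1675700)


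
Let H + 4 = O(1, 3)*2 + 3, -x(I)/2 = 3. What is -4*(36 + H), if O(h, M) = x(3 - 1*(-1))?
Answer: -92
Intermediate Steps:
x(I) = -6 (x(I) = -2*3 = -6)
O(h, M) = -6
H = -13 (H = -4 + (-6*2 + 3) = -4 + (-12 + 3) = -4 - 9 = -13)
-4*(36 + H) = -4*(36 - 13) = -4*23 = -92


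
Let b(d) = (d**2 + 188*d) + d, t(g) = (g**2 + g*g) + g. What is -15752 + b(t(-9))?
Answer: 36574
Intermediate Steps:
t(g) = g + 2*g**2 (t(g) = (g**2 + g**2) + g = 2*g**2 + g = g + 2*g**2)
b(d) = d**2 + 189*d
-15752 + b(t(-9)) = -15752 + (-9*(1 + 2*(-9)))*(189 - 9*(1 + 2*(-9))) = -15752 + (-9*(1 - 18))*(189 - 9*(1 - 18)) = -15752 + (-9*(-17))*(189 - 9*(-17)) = -15752 + 153*(189 + 153) = -15752 + 153*342 = -15752 + 52326 = 36574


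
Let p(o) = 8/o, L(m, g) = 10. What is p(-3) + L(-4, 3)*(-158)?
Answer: -4748/3 ≈ -1582.7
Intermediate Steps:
p(-3) + L(-4, 3)*(-158) = 8/(-3) + 10*(-158) = 8*(-1/3) - 1580 = -8/3 - 1580 = -4748/3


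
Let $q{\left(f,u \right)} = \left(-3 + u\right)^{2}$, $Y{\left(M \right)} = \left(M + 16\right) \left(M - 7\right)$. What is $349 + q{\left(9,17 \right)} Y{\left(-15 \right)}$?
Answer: $-3963$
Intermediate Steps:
$Y{\left(M \right)} = \left(-7 + M\right) \left(16 + M\right)$ ($Y{\left(M \right)} = \left(16 + M\right) \left(-7 + M\right) = \left(-7 + M\right) \left(16 + M\right)$)
$349 + q{\left(9,17 \right)} Y{\left(-15 \right)} = 349 + \left(-3 + 17\right)^{2} \left(-112 + \left(-15\right)^{2} + 9 \left(-15\right)\right) = 349 + 14^{2} \left(-112 + 225 - 135\right) = 349 + 196 \left(-22\right) = 349 - 4312 = -3963$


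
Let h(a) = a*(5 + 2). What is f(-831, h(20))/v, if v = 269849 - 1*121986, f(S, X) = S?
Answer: -831/147863 ≈ -0.0056201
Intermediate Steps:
h(a) = 7*a (h(a) = a*7 = 7*a)
v = 147863 (v = 269849 - 121986 = 147863)
f(-831, h(20))/v = -831/147863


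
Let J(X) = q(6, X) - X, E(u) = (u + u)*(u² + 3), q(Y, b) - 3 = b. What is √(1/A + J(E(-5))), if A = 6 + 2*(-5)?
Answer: √11/2 ≈ 1.6583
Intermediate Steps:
q(Y, b) = 3 + b
E(u) = 2*u*(3 + u²) (E(u) = (2*u)*(3 + u²) = 2*u*(3 + u²))
J(X) = 3 (J(X) = (3 + X) - X = 3)
A = -4 (A = 6 - 10 = -4)
√(1/A + J(E(-5))) = √(1/(-4) + 3) = √(-¼ + 3) = √(11/4) = √11/2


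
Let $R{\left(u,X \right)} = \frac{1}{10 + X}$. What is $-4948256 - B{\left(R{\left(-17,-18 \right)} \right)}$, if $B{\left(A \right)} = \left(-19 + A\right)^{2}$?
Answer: $- \frac{316711793}{64} \approx -4.9486 \cdot 10^{6}$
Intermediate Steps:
$-4948256 - B{\left(R{\left(-17,-18 \right)} \right)} = -4948256 - \left(-19 + \frac{1}{10 - 18}\right)^{2} = -4948256 - \left(-19 + \frac{1}{-8}\right)^{2} = -4948256 - \left(-19 - \frac{1}{8}\right)^{2} = -4948256 - \left(- \frac{153}{8}\right)^{2} = -4948256 - \frac{23409}{64} = - \frac{316711793}{64}$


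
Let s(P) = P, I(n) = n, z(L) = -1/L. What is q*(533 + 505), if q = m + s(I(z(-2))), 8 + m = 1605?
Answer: 1658205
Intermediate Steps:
m = 1597 (m = -8 + 1605 = 1597)
q = 3195/2 (q = 1597 - 1/(-2) = 1597 - 1*(-½) = 1597 + ½ = 3195/2 ≈ 1597.5)
q*(533 + 505) = 3195*(533 + 505)/2 = (3195/2)*1038 = 1658205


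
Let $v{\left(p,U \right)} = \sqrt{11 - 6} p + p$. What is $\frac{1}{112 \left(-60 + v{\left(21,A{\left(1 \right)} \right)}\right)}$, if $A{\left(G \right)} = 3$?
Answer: $\frac{13}{25536} + \frac{\sqrt{5}}{3648} \approx 0.001122$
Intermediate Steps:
$v{\left(p,U \right)} = p + p \sqrt{5}$ ($v{\left(p,U \right)} = \sqrt{5} p + p = p \sqrt{5} + p = p + p \sqrt{5}$)
$\frac{1}{112 \left(-60 + v{\left(21,A{\left(1 \right)} \right)}\right)} = \frac{1}{112 \left(-60 + 21 \left(1 + \sqrt{5}\right)\right)} = \frac{1}{112 \left(-60 + \left(21 + 21 \sqrt{5}\right)\right)} = \frac{1}{112 \left(-39 + 21 \sqrt{5}\right)} = \frac{1}{-4368 + 2352 \sqrt{5}}$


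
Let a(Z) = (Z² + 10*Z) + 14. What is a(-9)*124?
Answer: 620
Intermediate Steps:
a(Z) = 14 + Z² + 10*Z
a(-9)*124 = (14 + (-9)² + 10*(-9))*124 = (14 + 81 - 90)*124 = 5*124 = 620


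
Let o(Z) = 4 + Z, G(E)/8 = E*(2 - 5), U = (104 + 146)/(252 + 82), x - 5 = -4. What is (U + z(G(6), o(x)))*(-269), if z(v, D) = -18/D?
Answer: 640489/835 ≈ 767.05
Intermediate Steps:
x = 1 (x = 5 - 4 = 1)
U = 125/167 (U = 250/334 = 250*(1/334) = 125/167 ≈ 0.74850)
G(E) = -24*E (G(E) = 8*(E*(2 - 5)) = 8*(E*(-3)) = 8*(-3*E) = -24*E)
(U + z(G(6), o(x)))*(-269) = (125/167 - 18/(4 + 1))*(-269) = (125/167 - 18/5)*(-269) = -2381/835*(-269) = 640489/835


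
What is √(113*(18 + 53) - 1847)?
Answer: 4*√386 ≈ 78.588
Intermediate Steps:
√(113*(18 + 53) - 1847) = √(113*71 - 1847) = √(8023 - 1847) = √6176 = 4*√386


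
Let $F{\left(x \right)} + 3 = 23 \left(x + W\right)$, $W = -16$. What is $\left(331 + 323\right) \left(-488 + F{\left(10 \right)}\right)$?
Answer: $-411366$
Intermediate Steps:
$F{\left(x \right)} = -371 + 23 x$ ($F{\left(x \right)} = -3 + 23 \left(x - 16\right) = -3 + 23 \left(-16 + x\right) = -3 + \left(-368 + 23 x\right) = -371 + 23 x$)
$\left(331 + 323\right) \left(-488 + F{\left(10 \right)}\right) = \left(331 + 323\right) \left(-488 + \left(-371 + 23 \cdot 10\right)\right) = 654 \left(-488 + \left(-371 + 230\right)\right) = 654 \left(-488 - 141\right) = 654 \left(-629\right) = -411366$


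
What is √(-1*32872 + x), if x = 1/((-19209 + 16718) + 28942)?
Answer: I*√2555452479469/8817 ≈ 181.31*I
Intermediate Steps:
x = 1/26451 (x = 1/(-2491 + 28942) = 1/26451 ≈ 3.7806e-5)
√(-1*32872 + x) = √(-1*32872 + 1/26451) = √(-32872 + 1/26451) = √(-869497271/26451) = I*√2555452479469/8817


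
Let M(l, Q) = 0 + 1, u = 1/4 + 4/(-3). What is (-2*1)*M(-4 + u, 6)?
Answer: -2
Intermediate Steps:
u = -13/12 (u = 1*(¼) + 4*(-⅓) = ¼ - 4/3 = -13/12 ≈ -1.0833)
M(l, Q) = 1
(-2*1)*M(-4 + u, 6) = -2*1*1 = -2*1 = -2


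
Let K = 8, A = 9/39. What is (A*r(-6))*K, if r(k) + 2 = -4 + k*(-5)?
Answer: 576/13 ≈ 44.308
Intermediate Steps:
r(k) = -6 - 5*k (r(k) = -2 + (-4 + k*(-5)) = -2 + (-4 - 5*k) = -6 - 5*k)
A = 3/13 (A = 9*(1/39) = 3/13 ≈ 0.23077)
(A*r(-6))*K = (3*(-6 - 5*(-6))/13)*8 = (3*(-6 + 30)/13)*8 = ((3/13)*24)*8 = (72/13)*8 = 576/13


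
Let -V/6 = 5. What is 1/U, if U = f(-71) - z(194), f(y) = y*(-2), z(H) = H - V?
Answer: -1/82 ≈ -0.012195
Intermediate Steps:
V = -30 (V = -6*5 = -30)
z(H) = 30 + H (z(H) = H - 1*(-30) = H + 30 = 30 + H)
f(y) = -2*y
U = -82 (U = -2*(-71) - (30 + 194) = 142 - 1*224 = 142 - 224 = -82)
1/U = 1/(-82) = -1/82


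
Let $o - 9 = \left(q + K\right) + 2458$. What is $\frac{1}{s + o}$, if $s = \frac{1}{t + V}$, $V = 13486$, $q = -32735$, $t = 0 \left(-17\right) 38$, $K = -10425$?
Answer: $- \frac{13486}{548785797} \approx -2.4574 \cdot 10^{-5}$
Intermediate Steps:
$t = 0$ ($t = 0 \cdot 38 = 0$)
$s = \frac{1}{13486}$ ($s = \frac{1}{0 + 13486} = \frac{1}{13486} \approx 7.4151 \cdot 10^{-5}$)
$o = -40693$ ($o = 9 + \left(\left(-32735 - 10425\right) + 2458\right) = 9 + \left(-43160 + 2458\right) = 9 - 40702 = -40693$)
$\frac{1}{s + o} = \frac{1}{\frac{1}{13486} - 40693} = \frac{1}{- \frac{548785797}{13486}} = - \frac{13486}{548785797}$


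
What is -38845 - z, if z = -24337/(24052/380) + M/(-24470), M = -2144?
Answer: -2829508883886/73569055 ≈ -38461.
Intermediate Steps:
z = -28281057589/73569055 (z = -24337/(24052/380) - 2144/(-24470) = -24337/(24052*(1/380)) - 2144*(-1/24470) = -24337/6013/95 + 1072/12235 = -24337*95/6013 + 1072/12235 = -2312015/6013 + 1072/12235 = -28281057589/73569055 ≈ -384.42)
-38845 - z = -38845 - 1*(-28281057589/73569055) = -38845 + 28281057589/73569055 = -2829508883886/73569055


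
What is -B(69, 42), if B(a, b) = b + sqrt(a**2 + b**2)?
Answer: -42 - 15*sqrt(29) ≈ -122.78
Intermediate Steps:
-B(69, 42) = -(42 + sqrt(69**2 + 42**2)) = -(42 + sqrt(4761 + 1764)) = -(42 + sqrt(6525)) = -(42 + 15*sqrt(29)) = -42 - 15*sqrt(29)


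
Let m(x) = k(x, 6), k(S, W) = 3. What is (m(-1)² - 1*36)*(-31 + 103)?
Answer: -1944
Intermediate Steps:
m(x) = 3
(m(-1)² - 1*36)*(-31 + 103) = (3² - 1*36)*(-31 + 103) = (9 - 36)*72 = -27*72 = -1944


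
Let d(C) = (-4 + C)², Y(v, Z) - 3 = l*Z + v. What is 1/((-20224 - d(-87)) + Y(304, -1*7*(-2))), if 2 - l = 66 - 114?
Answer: -1/27498 ≈ -3.6366e-5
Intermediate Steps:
l = 50 (l = 2 - (66 - 114) = 2 - 1*(-48) = 2 + 48 = 50)
Y(v, Z) = 3 + v + 50*Z (Y(v, Z) = 3 + (50*Z + v) = 3 + (v + 50*Z) = 3 + v + 50*Z)
1/((-20224 - d(-87)) + Y(304, -1*7*(-2))) = 1/((-20224 - (-4 - 87)²) + (3 + 304 + 50*(-1*7*(-2)))) = 1/((-20224 - 1*(-91)²) + (3 + 304 + 50*(-7*(-2)))) = 1/((-20224 - 1*8281) + (3 + 304 + 50*14)) = 1/((-20224 - 8281) + (3 + 304 + 700)) = 1/(-28505 + 1007) = 1/(-27498) = -1/27498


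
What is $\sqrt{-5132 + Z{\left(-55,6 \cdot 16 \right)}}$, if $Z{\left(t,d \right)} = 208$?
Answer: $2 i \sqrt{1231} \approx 70.171 i$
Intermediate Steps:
$\sqrt{-5132 + Z{\left(-55,6 \cdot 16 \right)}} = \sqrt{-5132 + 208} = \sqrt{-4924} = 2 i \sqrt{1231}$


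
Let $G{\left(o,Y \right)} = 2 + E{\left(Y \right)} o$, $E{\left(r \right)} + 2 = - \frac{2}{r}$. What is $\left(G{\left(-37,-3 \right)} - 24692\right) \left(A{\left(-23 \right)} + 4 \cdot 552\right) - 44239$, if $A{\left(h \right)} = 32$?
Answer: $- \frac{165717997}{3} \approx -5.5239 \cdot 10^{7}$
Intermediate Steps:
$E{\left(r \right)} = -2 - \frac{2}{r}$
$G{\left(o,Y \right)} = 2 + o \left(-2 - \frac{2}{Y}\right)$ ($G{\left(o,Y \right)} = 2 + \left(-2 - \frac{2}{Y}\right) o = 2 + o \left(-2 - \frac{2}{Y}\right)$)
$\left(G{\left(-37,-3 \right)} - 24692\right) \left(A{\left(-23 \right)} + 4 \cdot 552\right) - 44239 = \left(\left(2 - -74 - - \frac{74}{-3}\right) - 24692\right) \left(32 + 4 \cdot 552\right) - 44239 = \left(\left(2 + 74 - \left(-74\right) \left(- \frac{1}{3}\right)\right) - 24692\right) \left(32 + 2208\right) - 44239 = \left(\left(2 + 74 - \frac{74}{3}\right) - 24692\right) 2240 - 44239 = \left(\frac{154}{3} - 24692\right) 2240 - 44239 = \left(- \frac{73922}{3}\right) 2240 - 44239 = - \frac{165585280}{3} - 44239 = - \frac{165717997}{3}$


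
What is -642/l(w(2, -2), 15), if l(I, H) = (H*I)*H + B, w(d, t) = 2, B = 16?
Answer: -321/233 ≈ -1.3777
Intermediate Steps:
l(I, H) = 16 + I*H² (l(I, H) = (H*I)*H + 16 = I*H² + 16 = 16 + I*H²)
-642/l(w(2, -2), 15) = -642/(16 + 2*15²) = -642/(16 + 2*225) = -642/(16 + 450) = -642/466 = -642*1/466 = -321/233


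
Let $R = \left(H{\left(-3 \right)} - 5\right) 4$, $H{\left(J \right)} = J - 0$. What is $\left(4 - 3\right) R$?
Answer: $-32$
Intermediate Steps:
$H{\left(J \right)} = J$ ($H{\left(J \right)} = J + 0 = J$)
$R = -32$ ($R = \left(-3 - 5\right) 4 = \left(-8\right) 4 = -32$)
$\left(4 - 3\right) R = \left(4 - 3\right) \left(-32\right) = 1 \left(-32\right) = -32$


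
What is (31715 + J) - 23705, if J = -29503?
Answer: -21493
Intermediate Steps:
(31715 + J) - 23705 = (31715 - 29503) - 23705 = 2212 - 23705 = -21493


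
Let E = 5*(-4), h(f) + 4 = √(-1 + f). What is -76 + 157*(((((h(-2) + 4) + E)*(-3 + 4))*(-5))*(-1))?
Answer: -15776 + 785*I*√3 ≈ -15776.0 + 1359.7*I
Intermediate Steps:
h(f) = -4 + √(-1 + f)
E = -20
-76 + 157*(((((h(-2) + 4) + E)*(-3 + 4))*(-5))*(-1)) = -76 + 157*((((((-4 + √(-1 - 2)) + 4) - 20)*(-3 + 4))*(-5))*(-1)) = -76 + 157*((((((-4 + √(-3)) + 4) - 20)*1)*(-5))*(-1)) = -76 + 157*((((((-4 + I*√3) + 4) - 20)*1)*(-5))*(-1)) = -76 + 157*((((I*√3 - 20)*1)*(-5))*(-1)) = -76 + 157*((((-20 + I*√3)*1)*(-5))*(-1)) = -76 + 157*(((-20 + I*√3)*(-5))*(-1)) = -76 + 157*((100 - 5*I*√3)*(-1)) = -76 + 157*(-100 + 5*I*√3) = -76 + (-15700 + 785*I*√3) = -15776 + 785*I*√3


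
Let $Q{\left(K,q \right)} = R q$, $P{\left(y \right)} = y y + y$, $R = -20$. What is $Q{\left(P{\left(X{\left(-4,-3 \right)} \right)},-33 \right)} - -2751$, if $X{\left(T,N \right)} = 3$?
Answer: $3411$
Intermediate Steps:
$P{\left(y \right)} = y + y^{2}$ ($P{\left(y \right)} = y^{2} + y = y + y^{2}$)
$Q{\left(K,q \right)} = - 20 q$
$Q{\left(P{\left(X{\left(-4,-3 \right)} \right)},-33 \right)} - -2751 = \left(-20\right) \left(-33\right) - -2751 = 660 + 2751 = 3411$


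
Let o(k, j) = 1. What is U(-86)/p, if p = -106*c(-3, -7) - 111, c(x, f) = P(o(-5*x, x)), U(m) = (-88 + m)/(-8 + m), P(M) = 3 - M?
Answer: -87/15181 ≈ -0.0057308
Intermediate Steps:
U(m) = (-88 + m)/(-8 + m)
c(x, f) = 2 (c(x, f) = 3 - 1*1 = 3 - 1 = 2)
p = -323 (p = -106*2 - 111 = -212 - 111 = -323)
U(-86)/p = ((-88 - 86)/(-8 - 86))/(-323) = (-174/(-94))*(-1/323) = -1/94*(-174)*(-1/323) = (87/47)*(-1/323) = -87/15181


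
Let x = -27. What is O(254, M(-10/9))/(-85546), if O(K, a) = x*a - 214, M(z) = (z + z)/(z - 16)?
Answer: 8374/3293521 ≈ 0.0025426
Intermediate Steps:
M(z) = 2*z/(-16 + z) (M(z) = (2*z)/(-16 + z) = 2*z/(-16 + z))
O(K, a) = -214 - 27*a (O(K, a) = -27*a - 214 = -214 - 27*a)
O(254, M(-10/9))/(-85546) = (-214 - 54*(-10/9)/(-16 - 10/9))/(-85546) = (-214 - 54*(-10*1/9)/(-16 - 10*1/9))*(-1/85546) = (-214 - 54*(-10)/(9*(-16 - 10/9)))*(-1/85546) = (-214 - 54*(-10)/(9*(-154/9)))*(-1/85546) = (-214 - 54*(-10)*(-9)/(9*154))*(-1/85546) = (-214 - 27*10/77)*(-1/85546) = (-214 - 270/77)*(-1/85546) = -16748/77*(-1/85546) = 8374/3293521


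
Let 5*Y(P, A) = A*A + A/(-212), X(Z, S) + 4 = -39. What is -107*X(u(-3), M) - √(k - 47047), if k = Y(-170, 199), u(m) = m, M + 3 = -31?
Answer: 4601 - I*√10990770855/530 ≈ 4601.0 - 197.81*I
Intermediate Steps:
M = -34 (M = -3 - 31 = -34)
X(Z, S) = -43 (X(Z, S) = -4 - 39 = -43)
Y(P, A) = -A/1060 + A²/5 (Y(P, A) = (A*A + A/(-212))/5 = (A² + A*(-1/212))/5 = (A² - A/212)/5 = -A/1060 + A²/5)
k = 8395213/1060 (k = (1/1060)*199*(-1 + 212*199) = (1/1060)*199*(-1 + 42188) = (1/1060)*199*42187 = 8395213/1060 ≈ 7920.0)
-107*X(u(-3), M) - √(k - 47047) = -107*(-43) - √(8395213/1060 - 47047) = 4601 - √(-41474607/1060) = 4601 - I*√10990770855/530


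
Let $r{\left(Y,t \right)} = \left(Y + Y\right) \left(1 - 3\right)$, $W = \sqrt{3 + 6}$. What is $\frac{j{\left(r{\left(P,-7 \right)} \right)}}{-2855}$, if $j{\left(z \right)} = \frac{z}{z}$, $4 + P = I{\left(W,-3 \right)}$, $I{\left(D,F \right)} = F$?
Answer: $- \frac{1}{2855} \approx -0.00035026$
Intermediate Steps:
$W = 3$ ($W = \sqrt{9} = 3$)
$P = -7$ ($P = -4 - 3 = -7$)
$r{\left(Y,t \right)} = - 4 Y$ ($r{\left(Y,t \right)} = 2 Y \left(-2\right) = - 4 Y$)
$j{\left(z \right)} = 1$
$\frac{j{\left(r{\left(P,-7 \right)} \right)}}{-2855} = 1 \frac{1}{-2855} = 1 \left(- \frac{1}{2855}\right) = - \frac{1}{2855}$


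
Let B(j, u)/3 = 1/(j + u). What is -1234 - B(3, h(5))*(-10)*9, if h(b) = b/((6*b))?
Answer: -21826/19 ≈ -1148.7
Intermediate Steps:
h(b) = ⅙ (h(b) = b*(1/(6*b)) = ⅙)
B(j, u) = 3/(j + u)
-1234 - B(3, h(5))*(-10)*9 = -1234 - (3/(3 + ⅙))*(-10)*9 = -1234 - (3/(19/6))*(-10)*9 = -1234 - (3*(6/19))*(-10)*9 = -1234 - (18/19)*(-10)*9 = -1234 - (-180)*9/19 = -1234 - 1*(-1620/19) = -1234 + 1620/19 = -21826/19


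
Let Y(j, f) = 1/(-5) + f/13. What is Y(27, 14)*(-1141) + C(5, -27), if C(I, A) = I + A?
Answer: -66467/65 ≈ -1022.6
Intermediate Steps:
C(I, A) = A + I
Y(j, f) = -⅕ + f/13 (Y(j, f) = 1*(-⅕) + f*(1/13) = -⅕ + f/13)
Y(27, 14)*(-1141) + C(5, -27) = (-⅕ + (1/13)*14)*(-1141) + (-27 + 5) = (-⅕ + 14/13)*(-1141) - 22 = (57/65)*(-1141) - 22 = -65037/65 - 22 = -66467/65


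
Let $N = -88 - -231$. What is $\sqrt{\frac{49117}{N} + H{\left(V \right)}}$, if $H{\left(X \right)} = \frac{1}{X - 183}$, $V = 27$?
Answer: $\frac{\sqrt{252849597}}{858} \approx 18.533$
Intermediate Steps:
$N = 143$ ($N = -88 + 231 = 143$)
$H{\left(X \right)} = \frac{1}{-183 + X}$
$\sqrt{\frac{49117}{N} + H{\left(V \right)}} = \sqrt{\frac{49117}{143} + \frac{1}{-183 + 27}} = \sqrt{49117 \cdot \frac{1}{143} + \frac{1}{-156}} = \sqrt{\frac{49117}{143} - \frac{1}{156}} = \sqrt{\frac{589393}{1716}} = \frac{\sqrt{252849597}}{858}$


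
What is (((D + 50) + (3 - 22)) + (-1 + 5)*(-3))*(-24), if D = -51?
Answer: 768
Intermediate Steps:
(((D + 50) + (3 - 22)) + (-1 + 5)*(-3))*(-24) = (((-51 + 50) + (3 - 22)) + (-1 + 5)*(-3))*(-24) = ((-1 - 19) + 4*(-3))*(-24) = (-20 - 12)*(-24) = -32*(-24) = 768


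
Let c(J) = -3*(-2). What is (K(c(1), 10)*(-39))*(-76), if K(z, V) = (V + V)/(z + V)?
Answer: 3705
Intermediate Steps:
c(J) = 6
K(z, V) = 2*V/(V + z) (K(z, V) = (2*V)/(V + z) = 2*V/(V + z))
(K(c(1), 10)*(-39))*(-76) = ((2*10/(10 + 6))*(-39))*(-76) = ((2*10/16)*(-39))*(-76) = ((2*10*(1/16))*(-39))*(-76) = ((5/4)*(-39))*(-76) = -195/4*(-76) = 3705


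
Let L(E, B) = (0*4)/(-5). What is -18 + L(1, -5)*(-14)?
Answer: -18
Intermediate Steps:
L(E, B) = 0 (L(E, B) = 0*(-⅕) = 0)
-18 + L(1, -5)*(-14) = -18 + 0*(-14) = -18 + 0 = -18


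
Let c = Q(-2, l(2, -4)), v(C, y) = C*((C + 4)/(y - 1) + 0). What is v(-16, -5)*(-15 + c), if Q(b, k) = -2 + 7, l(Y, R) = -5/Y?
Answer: 320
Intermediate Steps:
v(C, y) = C*(4 + C)/(-1 + y) (v(C, y) = C*((4 + C)/(-1 + y) + 0) = C*((4 + C)/(-1 + y)) = C*(4 + C)/(-1 + y))
Q(b, k) = 5
c = 5
v(-16, -5)*(-15 + c) = (-16*(4 - 16)/(-1 - 5))*(-15 + 5) = -16*(-12)/(-6)*(-10) = -16*(-1/6)*(-12)*(-10) = -32*(-10) = 320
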